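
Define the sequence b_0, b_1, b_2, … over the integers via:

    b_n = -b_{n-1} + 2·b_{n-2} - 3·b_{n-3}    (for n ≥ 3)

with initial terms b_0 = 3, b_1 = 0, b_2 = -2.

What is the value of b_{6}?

b_3 = -1·-2 + 2·0 + -3·3 = -7
b_4 = -1·-7 + 2·-2 + -3·0 = 3
b_5 = -1·3 + 2·-7 + -3·-2 = -11
b_6 = -1·-11 + 2·3 + -3·-7 = 38

38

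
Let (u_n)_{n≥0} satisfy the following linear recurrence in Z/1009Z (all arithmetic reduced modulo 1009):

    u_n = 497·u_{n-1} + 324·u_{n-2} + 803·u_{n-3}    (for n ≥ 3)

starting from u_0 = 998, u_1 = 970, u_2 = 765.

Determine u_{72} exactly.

u_3 = 497·765 + 324·970 + 803·998 = 541
u_4 = 497·541 + 324·765 + 803·970 = 91
u_5 = 497·91 + 324·541 + 803·765 = 363
u_6 = 497·363 + 324·91 + 803·541 = 576
u_7 = 497·576 + 324·363 + 803·91 = 709
u_8 = 497·709 + 324·576 + 803·363 = 79
u_9 = 497·79 + 324·709 + 803·576 = 991
u_10 = 497·991 + 324·79 + 803·709 = 757
u_11 = 497·757 + 324·991 + 803·79 = 973
u_12 = 497·973 + 324·757 + 803·991 = 23
u_13 = 497·23 + 324·973 + 803·757 = 220
u_14 = 497·220 + 324·23 + 803·973 = 101
u_15 = 497·101 + 324·220 + 803·23 = 704
u_16 = 497·704 + 324·101 + 803·220 = 286
u_17 = 497·286 + 324·704 + 803·101 = 318
u_18 = 497·318 + 324·286 + 803·704 = 750
u_19 = 497·750 + 324·318 + 803·286 = 149
u_20 = 497·149 + 324·750 + 803·318 = 304
u_21 = 497·304 + 324·149 + 803·750 = 468
u_22 = 497·468 + 324·304 + 803·149 = 725
u_23 = 497·725 + 324·468 + 803·304 = 328
u_24 = 497·328 + 324·725 + 803·468 = 826
u_25 = 497·826 + 324·328 + 803·725 = 168
u_26 = 497·168 + 324·826 + 803·328 = 23
u_27 = 497·23 + 324·168 + 803·826 = 643
u_28 = 497·643 + 324·23 + 803·168 = 814
u_29 = 497·814 + 324·643 + 803·23 = 734
u_30 = 497·734 + 324·814 + 803·643 = 657
u_31 = 497·657 + 324·734 + 803·814 = 124
u_32 = 497·124 + 324·657 + 803·734 = 194
u_33 = 497·194 + 324·124 + 803·657 = 243
u_34 = 497·243 + 324·194 + 803·124 = 679
u_35 = 497·679 + 324·243 + 803·194 = 883
u_36 = 497·883 + 324·679 + 803·243 = 362
u_37 = 497·362 + 324·883 + 803·679 = 225
u_38 = 497·225 + 324·362 + 803·883 = 801
u_39 = 497·801 + 324·225 + 803·362 = 897
u_40 = 497·897 + 324·801 + 803·225 = 106
u_41 = 497·106 + 324·897 + 803·801 = 720
u_42 = 497·720 + 324·106 + 803·897 = 557
u_43 = 497·557 + 324·720 + 803·106 = 926
u_44 = 497·926 + 324·557 + 803·720 = 987
u_45 = 497·987 + 324·926 + 803·557 = 800
u_46 = 497·800 + 324·987 + 803·926 = 943
u_47 = 497·943 + 324·800 + 803·987 = 878
u_48 = 497·878 + 324·943 + 803·800 = 959
u_49 = 497·959 + 324·878 + 803·943 = 788
u_50 = 497·788 + 324·959 + 803·878 = 840
u_51 = 497·840 + 324·788 + 803·959 = 1008
u_52 = 497·1008 + 324·840 + 803·788 = 363
u_53 = 497·363 + 324·1008 + 803·840 = 993
u_54 = 497·993 + 324·363 + 803·1008 = 894
u_55 = 497·894 + 324·993 + 803·363 = 107
u_56 = 497·107 + 324·894 + 803·993 = 44
u_57 = 497·44 + 324·107 + 803·894 = 515
u_58 = 497·515 + 324·44 + 803·107 = 964
u_59 = 497·964 + 324·515 + 803·44 = 225
u_60 = 497·225 + 324·964 + 803·515 = 236
u_61 = 497·236 + 324·225 + 803·964 = 689
u_62 = 497·689 + 324·236 + 803·225 = 226
u_63 = 497·226 + 324·689 + 803·236 = 386
u_64 = 497·386 + 324·226 + 803·689 = 34
u_65 = 497·34 + 324·386 + 803·226 = 560
u_66 = 497·560 + 324·34 + 803·386 = 957
u_67 = 497·957 + 324·560 + 803·34 = 269
u_68 = 497·269 + 324·957 + 803·560 = 476
u_69 = 497·476 + 324·269 + 803·957 = 461
u_70 = 497·461 + 324·476 + 803·269 = 2
u_71 = 497·2 + 324·461 + 803·476 = 843
u_72 = 497·843 + 324·2 + 803·461 = 764

764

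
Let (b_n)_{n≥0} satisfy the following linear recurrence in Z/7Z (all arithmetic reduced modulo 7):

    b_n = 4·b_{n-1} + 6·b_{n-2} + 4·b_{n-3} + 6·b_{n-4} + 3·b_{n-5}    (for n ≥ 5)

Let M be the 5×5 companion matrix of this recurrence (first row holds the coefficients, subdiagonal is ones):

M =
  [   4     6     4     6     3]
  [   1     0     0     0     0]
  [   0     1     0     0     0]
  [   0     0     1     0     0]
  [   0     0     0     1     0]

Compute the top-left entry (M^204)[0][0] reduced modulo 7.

1

(M^204)[0][0] is the top entry after applying M 204 times to the unit state (1, 0, 0, 0, 0). Equivalently it is h_{208} for the auxiliary sequence (h_n) obeying the same recurrence with h_4 = 1 and h_i = 0 for 0 ≤ i < 4:
h_5 = 4·1 + 6·0 + 4·0 + 6·0 + 3·0 = 4
h_6 = 4·4 + 6·1 + 4·0 + 6·0 + 3·0 = 1
h_7 = 4·1 + 6·4 + 4·1 + 6·0 + 3·0 = 4
h_8 = 4·4 + 6·1 + 4·4 + 6·1 + 3·0 = 2
h_9 = 4·2 + 6·4 + 4·1 + 6·4 + 3·1 = 0
h_10 = 4·0 + 6·2 + 4·4 + 6·1 + 3·4 = 4
Continuing the recurrence:
  h_11 = 2;  h_12 = 0;  h_13 = 6;  h_14 = 0;  h_15 = 4;  h_16 = 4
  h_17 = 6;  h_18 = 5;  h_19 = 5;  h_20 = 5;  h_21 = 6;  h_22 = 3
  h_23 = 1;  h_24 = 0;  h_25 = 6;  h_26 = 1;  h_27 = 6;  h_28 = 1
  h_29 = 3;  h_30 = 3;  h_31 = 3;  h_32 = 3;  h_33 = 0;  h_34 = 1
  h_35 = 1;  h_36 = 2;  h_37 = 6;  h_38 = 4;  h_39 = 6;  h_40 = 3
  h_41 = 1;  h_42 = 4;  h_43 = 5;  h_44 = 0;  h_45 = 5;  h_46 = 4
  h_47 = 4;  h_48 = 5;  h_49 = 6;  h_50 = 4;  h_51 = 3;  h_52 = 4
  h_53 = 3;  h_54 = 6;  h_55 = 4;  h_56 = 6;  h_57 = 4;  h_58 = 1
  h_59 = 3;  h_60 = 5;  h_61 = 0;  h_62 = 4;  h_63 = 1;  h_64 = 4
  h_65 = 4;  h_66 = 5;  h_67 = 1;  h_68 = 0;  h_69 = 6;  h_70 = 0
  h_71 = 1;  h_72 = 3;  h_73 = 5;  h_74 = 4;  h_75 = 1;  h_76 = 6
  h_77 = 1;  h_78 = 6;  h_79 = 2;  h_80 = 3;  h_81 = 2;  h_82 = 3
  h_83 = 3;  h_84 = 6;  h_85 = 5;  h_86 = 1;  h_87 = 1;  h_88 = 5
  h_89 = 1;  h_90 = 3;  h_91 = 5;  h_92 = 5;  h_93 = 6;  h_94 = 4
  h_95 = 6;  h_96 = 5;  h_97 = 4;  h_98 = 0;  h_99 = 1;  h_100 = 5
  h_101 = 2;  h_102 = 5;  h_103 = 2;  h_104 = 2;  h_105 = 4;  h_106 = 2
  h_107 = 4;  h_108 = 6;  h_109 = 2;  h_110 = 0;  h_111 = 3;  h_112 = 5
  h_113 = 5;  h_114 = 5;  h_115 = 4;  h_116 = 0;  h_117 = 5;  h_118 = 4
  h_119 = 1;  h_120 = 4;  h_121 = 5;  h_122 = 3;  h_123 = 6;  h_124 = 5
  h_125 = 5;  h_126 = 2;  h_127 = 5;  h_128 = 2;  h_129 = 0;  h_130 = 3
  h_131 = 0;  h_132 = 3;  h_133 = 2;  h_134 = 2;  h_135 = 6;  h_136 = 6
  h_137 = 5;  h_138 = 0;  h_139 = 5;  h_140 = 3;  h_141 = 6;  h_142 = 0
  h_143 = 1;  h_144 = 5;  h_145 = 1;  h_146 = 0;  h_147 = 4;  h_148 = 4
  h_149 = 5;  h_150 = 0;  h_151 = 0;  h_152 = 0;  h_153 = 0;  h_154 = 1
  h_155 = 4;  h_156 = 1;  h_157 = 4;  h_158 = 2;  h_159 = 0;  h_160 = 4
  h_161 = 2;  h_162 = 0;  h_163 = 6;  h_164 = 0;  h_165 = 4;  h_166 = 4
  h_167 = 6;  h_168 = 5;  h_169 = 5;  h_170 = 5;  h_171 = 6;  h_172 = 3
  h_173 = 1;  h_174 = 0;  h_175 = 6;  h_176 = 1;  h_177 = 6;  h_178 = 1
  h_179 = 3;  h_180 = 3;  h_181 = 3;  h_182 = 3;  h_183 = 0;  h_184 = 1
  h_185 = 1;  h_186 = 2;  h_187 = 6;  h_188 = 4;  h_189 = 6;  h_190 = 3
  h_191 = 1;  h_192 = 4;  h_193 = 5;  h_194 = 0;  h_195 = 5;  h_196 = 4
  h_197 = 4;  h_198 = 5;  h_199 = 6;  h_200 = 4;  h_201 = 3;  h_202 = 4
  h_203 = 3;  h_204 = 6;  h_205 = 4;  h_206 = 6
h_207 = 4·6 + 6·4 + 4·6 + 6·3 + 3·4 = 4
h_208 = 4·4 + 6·6 + 4·4 + 6·6 + 3·3 = 1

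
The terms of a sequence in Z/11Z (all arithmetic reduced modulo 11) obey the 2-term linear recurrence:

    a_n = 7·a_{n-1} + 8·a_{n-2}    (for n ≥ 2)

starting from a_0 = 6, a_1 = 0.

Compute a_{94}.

a_2 = 7·0 + 8·6 = 4
a_3 = 7·4 + 8·0 = 6
a_4 = 7·6 + 8·4 = 8
a_5 = 7·8 + 8·6 = 5
a_6 = 7·5 + 8·8 = 0
a_7 = 7·0 + 8·5 = 7
a_8 = 7·7 + 8·0 = 5
a_9 = 7·5 + 8·7 = 3
a_10 = 7·3 + 8·5 = 6
a_11 = 7·6 + 8·3 = 0
(a_10, a_11) = (6, 0) = (a_0, a_1), so the sequence has period 10.
94 ≡ 4 (mod 10), hence a_94 = a_4 = 8.

8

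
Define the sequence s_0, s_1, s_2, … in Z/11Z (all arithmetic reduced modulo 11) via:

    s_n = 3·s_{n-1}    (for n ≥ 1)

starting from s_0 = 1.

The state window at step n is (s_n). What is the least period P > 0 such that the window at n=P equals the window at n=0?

5

n=0: window = (1)
n=1: window = (3)
n=2: window = (9)
n=3: window = (5)
n=4: window = (4)
n=5: window = (1)
window at n=5 equals window at n=0 → period = 5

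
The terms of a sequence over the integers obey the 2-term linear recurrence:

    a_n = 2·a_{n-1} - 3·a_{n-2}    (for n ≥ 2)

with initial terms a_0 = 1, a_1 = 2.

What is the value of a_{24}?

a_2 = 2·2 + -3·1 = 1
a_3 = 2·1 + -3·2 = -4
a_4 = 2·-4 + -3·1 = -11
a_5 = 2·-11 + -3·-4 = -10
a_6 = 2·-10 + -3·-11 = 13
a_7 = 2·13 + -3·-10 = 56
a_8 = 2·56 + -3·13 = 73
a_9 = 2·73 + -3·56 = -22
a_10 = 2·-22 + -3·73 = -263
a_11 = 2·-263 + -3·-22 = -460
a_12 = 2·-460 + -3·-263 = -131
a_13 = 2·-131 + -3·-460 = 1118
a_14 = 2·1118 + -3·-131 = 2629
a_15 = 2·2629 + -3·1118 = 1904
a_16 = 2·1904 + -3·2629 = -4079
a_17 = 2·-4079 + -3·1904 = -13870
a_18 = 2·-13870 + -3·-4079 = -15503
a_19 = 2·-15503 + -3·-13870 = 10604
a_20 = 2·10604 + -3·-15503 = 67717
a_21 = 2·67717 + -3·10604 = 103622
a_22 = 2·103622 + -3·67717 = 4093
a_23 = 2·4093 + -3·103622 = -302680
a_24 = 2·-302680 + -3·4093 = -617639

-617639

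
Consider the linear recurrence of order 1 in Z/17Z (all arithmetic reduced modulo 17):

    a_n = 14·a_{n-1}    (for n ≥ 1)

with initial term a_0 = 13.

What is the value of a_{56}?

4

a_1 = 14·13 = 12
a_2 = 14·12 = 15
a_3 = 14·15 = 6
a_4 = 14·6 = 16
a_5 = 14·16 = 3
a_6 = 14·3 = 8
a_7 = 14·8 = 10
a_8 = 14·10 = 4
a_9 = 14·4 = 5
a_10 = 14·5 = 2
a_11 = 14·2 = 11
a_12 = 14·11 = 1
a_13 = 14·1 = 14
a_14 = 14·14 = 9
a_15 = 14·9 = 7
a_16 = 14·7 = 13
(a_16) = (13) = (a_0), so the sequence has period 16.
56 ≡ 8 (mod 16), hence a_56 = a_8 = 4.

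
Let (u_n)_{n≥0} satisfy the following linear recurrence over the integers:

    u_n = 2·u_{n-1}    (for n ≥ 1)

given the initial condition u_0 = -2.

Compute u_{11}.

-4096

u_1 = 2·-2 = -4
u_2 = 2·-4 = -8
u_3 = 2·-8 = -16
u_4 = 2·-16 = -32
u_5 = 2·-32 = -64
u_6 = 2·-64 = -128
u_7 = 2·-128 = -256
u_8 = 2·-256 = -512
u_9 = 2·-512 = -1024
u_10 = 2·-1024 = -2048
u_11 = 2·-2048 = -4096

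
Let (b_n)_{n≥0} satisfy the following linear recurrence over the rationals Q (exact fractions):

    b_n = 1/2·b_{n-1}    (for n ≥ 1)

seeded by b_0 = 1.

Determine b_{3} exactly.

1/8

b_1 = 1/2·1 = 1/2
b_2 = 1/2·1/2 = 1/4
b_3 = 1/2·1/4 = 1/8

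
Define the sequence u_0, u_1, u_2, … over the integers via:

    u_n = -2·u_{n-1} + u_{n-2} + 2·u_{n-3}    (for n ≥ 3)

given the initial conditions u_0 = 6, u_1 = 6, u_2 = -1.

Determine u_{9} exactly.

1196

u_3 = -2·-1 + 1·6 + 2·6 = 20
u_4 = -2·20 + 1·-1 + 2·6 = -29
u_5 = -2·-29 + 1·20 + 2·-1 = 76
u_6 = -2·76 + 1·-29 + 2·20 = -141
u_7 = -2·-141 + 1·76 + 2·-29 = 300
u_8 = -2·300 + 1·-141 + 2·76 = -589
u_9 = -2·-589 + 1·300 + 2·-141 = 1196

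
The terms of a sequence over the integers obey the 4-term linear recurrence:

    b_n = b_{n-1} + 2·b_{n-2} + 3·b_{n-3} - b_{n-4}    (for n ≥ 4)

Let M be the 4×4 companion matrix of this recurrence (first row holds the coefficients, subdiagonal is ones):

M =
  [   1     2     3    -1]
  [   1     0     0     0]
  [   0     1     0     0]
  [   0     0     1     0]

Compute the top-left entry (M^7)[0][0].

213

(M^7)[0][0] is the top entry after applying M 7 times to the unit state (1, 0, 0, 0). Equivalently it is h_{10} for the auxiliary sequence (h_n) obeying the same recurrence with h_3 = 1 and h_i = 0 for 0 ≤ i < 3:
h_4 = 1·1 + 2·0 + 3·0 + -1·0 = 1
h_5 = 1·1 + 2·1 + 3·0 + -1·0 = 3
h_6 = 1·3 + 2·1 + 3·1 + -1·0 = 8
h_7 = 1·8 + 2·3 + 3·1 + -1·1 = 16
h_8 = 1·16 + 2·8 + 3·3 + -1·1 = 40
h_9 = 1·40 + 2·16 + 3·8 + -1·3 = 93
h_10 = 1·93 + 2·40 + 3·16 + -1·8 = 213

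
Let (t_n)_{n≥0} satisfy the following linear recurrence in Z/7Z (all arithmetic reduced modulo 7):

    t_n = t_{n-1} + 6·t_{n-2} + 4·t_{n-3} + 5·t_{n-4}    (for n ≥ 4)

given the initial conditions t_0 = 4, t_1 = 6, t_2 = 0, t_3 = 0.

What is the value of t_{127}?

6

t_4 = 1·0 + 6·0 + 4·6 + 5·4 = 2
t_5 = 1·2 + 6·0 + 4·0 + 5·6 = 4
t_6 = 1·4 + 6·2 + 4·0 + 5·0 = 2
t_7 = 1·2 + 6·4 + 4·2 + 5·0 = 6
t_8 = 1·6 + 6·2 + 4·4 + 5·2 = 2
t_9 = 1·2 + 6·6 + 4·2 + 5·4 = 3
t_10 = 1·3 + 6·2 + 4·6 + 5·2 = 0
t_11 = 1·0 + 6·3 + 4·2 + 5·6 = 0
t_12 = 1·0 + 6·0 + 4·3 + 5·2 = 1
t_13 = 1·1 + 6·0 + 4·0 + 5·3 = 2
t_14 = 1·2 + 6·1 + 4·0 + 5·0 = 1
t_15 = 1·1 + 6·2 + 4·1 + 5·0 = 3
t_16 = 1·3 + 6·1 + 4·2 + 5·1 = 1
t_17 = 1·1 + 6·3 + 4·1 + 5·2 = 5
t_18 = 1·5 + 6·1 + 4·3 + 5·1 = 0
t_19 = 1·0 + 6·5 + 4·1 + 5·3 = 0
t_20 = 1·0 + 6·0 + 4·5 + 5·1 = 4
t_21 = 1·4 + 6·0 + 4·0 + 5·5 = 1
t_22 = 1·1 + 6·4 + 4·0 + 5·0 = 4
t_23 = 1·4 + 6·1 + 4·4 + 5·0 = 5
t_24 = 1·5 + 6·4 + 4·1 + 5·4 = 4
t_25 = 1·4 + 6·5 + 4·4 + 5·1 = 6
t_26 = 1·6 + 6·4 + 4·5 + 5·4 = 0
t_27 = 1·0 + 6·6 + 4·4 + 5·5 = 0
(t_24, t_25, t_26, t_27) = (4, 6, 0, 0) = (t_0, t_1, t_2, t_3), so the sequence has period 24.
127 ≡ 7 (mod 24), hence t_127 = t_7 = 6.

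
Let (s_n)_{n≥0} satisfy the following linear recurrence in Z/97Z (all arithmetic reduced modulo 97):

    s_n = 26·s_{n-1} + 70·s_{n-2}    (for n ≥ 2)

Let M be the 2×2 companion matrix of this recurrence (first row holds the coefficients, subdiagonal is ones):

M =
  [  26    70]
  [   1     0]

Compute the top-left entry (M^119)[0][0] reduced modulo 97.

(M^119)[0][0] is the top entry after applying M 119 times to the unit state (1, 0). Equivalently it is h_{120} for the auxiliary sequence (h_n) obeying the same recurrence with h_1 = 1 and h_i = 0 for 0 ≤ i < 1:
h_2 = 26·1 + 70·0 = 26
h_3 = 26·26 + 70·1 = 67
h_4 = 26·67 + 70·26 = 70
h_5 = 26·70 + 70·67 = 11
h_6 = 26·11 + 70·70 = 45
h_7 = 26·45 + 70·11 = 0
h_8 = 26·0 + 70·45 = 46
h_9 = 26·46 + 70·0 = 32
h_10 = 26·32 + 70·46 = 75
h_11 = 26·75 + 70·32 = 19
h_12 = 26·19 + 70·75 = 21
h_13 = 26·21 + 70·19 = 33
h_14 = 26·33 + 70·21 = 0
h_15 = 26·0 + 70·33 = 79
h_16 = 26·79 + 70·0 = 17
h_17 = 26·17 + 70·79 = 55
h_18 = 26·55 + 70·17 = 1
h_19 = 26·1 + 70·55 = 93
h_20 = 26·93 + 70·1 = 63
h_21 = 26·63 + 70·93 = 0
h_22 = 26·0 + 70·63 = 45
h_23 = 26·45 + 70·0 = 6
h_24 = 26·6 + 70·45 = 8
h_25 = 26·8 + 70·6 = 46
h_26 = 26·46 + 70·8 = 10
h_27 = 26·10 + 70·46 = 85
h_28 = 26·85 + 70·10 = 0
h_29 = 26·0 + 70·85 = 33
h_30 = 26·33 + 70·0 = 82
h_31 = 26·82 + 70·33 = 77
h_32 = 26·77 + 70·82 = 79
h_33 = 26·79 + 70·77 = 72
h_34 = 26·72 + 70·79 = 30
h_35 = 26·30 + 70·72 = 0
h_36 = 26·0 + 70·30 = 63
h_37 = 26·63 + 70·0 = 86
h_38 = 26·86 + 70·63 = 50
h_39 = 26·50 + 70·86 = 45
h_40 = 26·45 + 70·50 = 14
h_41 = 26·14 + 70·45 = 22
h_42 = 26·22 + 70·14 = 0
h_43 = 26·0 + 70·22 = 85
h_44 = 26·85 + 70·0 = 76
h_45 = 26·76 + 70·85 = 69
h_46 = 26·69 + 70·76 = 33
h_47 = 26·33 + 70·69 = 62
h_48 = 26·62 + 70·33 = 42
h_49 = 26·42 + 70·62 = 0
h_50 = 26·0 + 70·42 = 30
h_51 = 26·30 + 70·0 = 4
h_52 = 26·4 + 70·30 = 70
h_53 = 26·70 + 70·4 = 63
h_54 = 26·63 + 70·70 = 39
h_55 = 26·39 + 70·63 = 89
h_56 = 26·89 + 70·39 = 0
h_57 = 26·0 + 70·89 = 22
h_58 = 26·22 + 70·0 = 87
h_59 = 26·87 + 70·22 = 19
h_60 = 26·19 + 70·87 = 85
h_61 = 26·85 + 70·19 = 48
h_62 = 26·48 + 70·85 = 20
h_63 = 26·20 + 70·48 = 0
h_64 = 26·0 + 70·20 = 42
h_65 = 26·42 + 70·0 = 25
h_66 = 26·25 + 70·42 = 1
h_67 = 26·1 + 70·25 = 30
h_68 = 26·30 + 70·1 = 74
h_69 = 26·74 + 70·30 = 47
h_70 = 26·47 + 70·74 = 0
h_71 = 26·0 + 70·47 = 89
h_72 = 26·89 + 70·0 = 83
h_73 = 26·83 + 70·89 = 46
h_74 = 26·46 + 70·83 = 22
h_75 = 26·22 + 70·46 = 9
h_76 = 26·9 + 70·22 = 28
h_77 = 26·28 + 70·9 = 0
h_78 = 26·0 + 70·28 = 20
h_79 = 26·20 + 70·0 = 35
h_80 = 26·35 + 70·20 = 79
h_81 = 26·79 + 70·35 = 42
h_82 = 26·42 + 70·79 = 26
h_83 = 26·26 + 70·42 = 27
h_84 = 26·27 + 70·26 = 0
h_85 = 26·0 + 70·27 = 47
h_86 = 26·47 + 70·0 = 58
h_87 = 26·58 + 70·47 = 45
h_88 = 26·45 + 70·58 = 89
h_89 = 26·89 + 70·45 = 32
h_90 = 26·32 + 70·89 = 78
h_91 = 26·78 + 70·32 = 0
h_92 = 26·0 + 70·78 = 28
h_93 = 26·28 + 70·0 = 49
h_94 = 26·49 + 70·28 = 33
h_95 = 26·33 + 70·49 = 20
h_96 = 26·20 + 70·33 = 17
h_97 = 26·17 + 70·20 = 96
h_98 = 26·96 + 70·17 = 0
h_99 = 26·0 + 70·96 = 27
h_100 = 26·27 + 70·0 = 23
h_101 = 26·23 + 70·27 = 63
h_102 = 26·63 + 70·23 = 47
h_103 = 26·47 + 70·63 = 6
h_104 = 26·6 + 70·47 = 51
h_105 = 26·51 + 70·6 = 0
h_106 = 26·0 + 70·51 = 78
h_107 = 26·78 + 70·0 = 88
h_108 = 26·88 + 70·78 = 85
h_109 = 26·85 + 70·88 = 28
h_110 = 26·28 + 70·85 = 82
h_111 = 26·82 + 70·28 = 18
h_112 = 26·18 + 70·82 = 0
h_113 = 26·0 + 70·18 = 96
h_114 = 26·96 + 70·0 = 71
h_115 = 26·71 + 70·96 = 30
h_116 = 26·30 + 70·71 = 27
h_117 = 26·27 + 70·30 = 86
h_118 = 26·86 + 70·27 = 52
h_119 = 26·52 + 70·86 = 0
h_120 = 26·0 + 70·52 = 51

51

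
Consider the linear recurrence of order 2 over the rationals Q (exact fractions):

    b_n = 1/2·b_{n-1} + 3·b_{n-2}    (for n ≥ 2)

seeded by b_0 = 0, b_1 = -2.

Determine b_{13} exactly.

b_2 = 1/2·-2 + 3·0 = -1
b_3 = 1/2·-1 + 3·-2 = -13/2
b_4 = 1/2·-13/2 + 3·-1 = -25/4
b_5 = 1/2·-25/4 + 3·-13/2 = -181/8
b_6 = 1/2·-181/8 + 3·-25/4 = -481/16
b_7 = 1/2·-481/16 + 3·-181/8 = -2653/32
b_8 = 1/2·-2653/32 + 3·-481/16 = -8425/64
b_9 = 1/2·-8425/64 + 3·-2653/32 = -40261/128
b_10 = 1/2·-40261/128 + 3·-8425/64 = -141361/256
b_11 = 1/2·-141361/256 + 3·-40261/128 = -624493/512
b_12 = 1/2·-624493/512 + 3·-141361/256 = -2320825/1024
b_13 = 1/2·-2320825/1024 + 3·-624493/512 = -9814741/2048

-9814741/2048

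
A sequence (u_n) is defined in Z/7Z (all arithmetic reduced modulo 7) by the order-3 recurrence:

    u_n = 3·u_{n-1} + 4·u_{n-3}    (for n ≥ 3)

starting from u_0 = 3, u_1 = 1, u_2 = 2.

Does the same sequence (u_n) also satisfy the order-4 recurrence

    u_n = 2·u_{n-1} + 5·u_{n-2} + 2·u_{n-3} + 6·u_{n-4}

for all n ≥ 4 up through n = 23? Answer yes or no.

Terms u_0..u_23: 3, 1, 2, 4, 2, 0, 2, 0, 0, 1, 3, 2, 3, 0, 1, 1, 3, 6, 1, 1, 6, 1, 0, 3
n=4: candidate gives 3, actual u_4 = 2 ✗

no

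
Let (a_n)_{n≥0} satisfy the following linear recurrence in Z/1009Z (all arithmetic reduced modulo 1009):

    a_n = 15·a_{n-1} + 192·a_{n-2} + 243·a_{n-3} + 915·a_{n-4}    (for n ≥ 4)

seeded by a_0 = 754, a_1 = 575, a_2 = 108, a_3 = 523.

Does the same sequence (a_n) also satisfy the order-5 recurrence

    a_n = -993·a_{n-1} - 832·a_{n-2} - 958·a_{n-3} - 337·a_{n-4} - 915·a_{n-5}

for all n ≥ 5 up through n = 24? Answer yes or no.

Terms a_0..a_24: 754, 575, 108, 523, 566, 380, 248, 589, 741, 424, 53, 55, 992, 481, 226, 676, 483, 436, 140, 395, 523, 37, 158, 551, 448
n=5: candidate gives 380, actual a_5 = 380 ✓
n=6: candidate gives 248, actual a_6 = 248 ✓
n=7: candidate gives 589, actual a_7 = 589 ✓
n=8: candidate gives 741, actual a_8 = 741 ✓
n=9: candidate gives 424, actual a_9 = 424 ✓
n=10: candidate gives 53, actual a_10 = 53 ✓
n=11: candidate gives 55, actual a_11 = 55 ✓
n=12: candidate gives 992, actual a_12 = 992 ✓
n=13: candidate gives 481, actual a_13 = 481 ✓
n=14: candidate gives 226, actual a_14 = 226 ✓
n=15: candidate gives 676, actual a_15 = 676 ✓
n=16: candidate gives 483, actual a_16 = 483 ✓
n=17: candidate gives 436, actual a_17 = 436 ✓
n=18: candidate gives 140, actual a_18 = 140 ✓
n=19: candidate gives 395, actual a_19 = 395 ✓
n=20: candidate gives 523, actual a_20 = 523 ✓
n=21: candidate gives 37, actual a_21 = 37 ✓
n=22: candidate gives 158, actual a_22 = 158 ✓
n=23: candidate gives 551, actual a_23 = 551 ✓
n=24: candidate gives 448, actual a_24 = 448 ✓

yes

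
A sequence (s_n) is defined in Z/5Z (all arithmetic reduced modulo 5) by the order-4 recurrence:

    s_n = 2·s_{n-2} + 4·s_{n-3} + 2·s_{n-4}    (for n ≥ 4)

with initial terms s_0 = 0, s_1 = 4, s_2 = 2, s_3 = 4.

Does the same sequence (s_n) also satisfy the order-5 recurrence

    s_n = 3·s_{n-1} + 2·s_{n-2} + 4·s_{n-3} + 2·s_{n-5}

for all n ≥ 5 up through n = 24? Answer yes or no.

no

Terms s_0..s_24: 0, 4, 2, 4, 0, 4, 0, 1, 1, 0, 1, 1, 4, 1, 4, 0, 0, 3, 3, 1, 3, 0, 1, 4, 3
n=5: candidate gives 1, actual s_5 = 4 ✗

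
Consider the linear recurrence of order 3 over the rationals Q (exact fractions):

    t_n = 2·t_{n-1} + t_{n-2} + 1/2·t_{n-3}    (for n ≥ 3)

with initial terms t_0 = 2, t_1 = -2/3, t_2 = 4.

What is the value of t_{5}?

t_3 = 2·4 + 1·-2/3 + 1/2·2 = 25/3
t_4 = 2·25/3 + 1·4 + 1/2·-2/3 = 61/3
t_5 = 2·61/3 + 1·25/3 + 1/2·4 = 51

51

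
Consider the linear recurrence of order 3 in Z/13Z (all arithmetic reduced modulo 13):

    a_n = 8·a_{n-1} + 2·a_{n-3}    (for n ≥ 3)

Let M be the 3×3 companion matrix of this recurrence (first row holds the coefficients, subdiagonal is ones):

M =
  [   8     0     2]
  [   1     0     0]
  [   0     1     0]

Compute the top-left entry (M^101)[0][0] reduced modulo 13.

10

(M^101)[0][0] is the top entry after applying M 101 times to the unit state (1, 0, 0). Equivalently it is h_{103} for the auxiliary sequence (h_n) obeying the same recurrence with h_2 = 1 and h_i = 0 for 0 ≤ i < 2:
h_3 = 8·1 + 0·0 + 2·0 = 8
h_4 = 8·8 + 0·1 + 2·0 = 12
h_5 = 8·12 + 0·8 + 2·1 = 7
h_6 = 8·7 + 0·12 + 2·8 = 7
h_7 = 8·7 + 0·7 + 2·12 = 2
h_8 = 8·2 + 0·7 + 2·7 = 4
h_9 = 8·4 + 0·2 + 2·7 = 7
h_10 = 8·7 + 0·4 + 2·2 = 8
h_11 = 8·8 + 0·7 + 2·4 = 7
h_12 = 8·7 + 0·8 + 2·7 = 5
h_13 = 8·5 + 0·7 + 2·8 = 4
h_14 = 8·4 + 0·5 + 2·7 = 7
h_15 = 8·7 + 0·4 + 2·5 = 1
h_16 = 8·1 + 0·7 + 2·4 = 3
h_17 = 8·3 + 0·1 + 2·7 = 12
h_18 = 8·12 + 0·3 + 2·1 = 7
h_19 = 8·7 + 0·12 + 2·3 = 10
h_20 = 8·10 + 0·7 + 2·12 = 0
h_21 = 8·0 + 0·10 + 2·7 = 1
h_22 = 8·1 + 0·0 + 2·10 = 2
h_23 = 8·2 + 0·1 + 2·0 = 3
h_24 = 8·3 + 0·2 + 2·1 = 0
h_25 = 8·0 + 0·3 + 2·2 = 4
h_26 = 8·4 + 0·0 + 2·3 = 12
h_27 = 8·12 + 0·4 + 2·0 = 5
h_28 = 8·5 + 0·12 + 2·4 = 9
h_29 = 8·9 + 0·5 + 2·12 = 5
h_30 = 8·5 + 0·9 + 2·5 = 11
h_31 = 8·11 + 0·5 + 2·9 = 2
h_32 = 8·2 + 0·11 + 2·5 = 0
h_33 = 8·0 + 0·2 + 2·11 = 9
h_34 = 8·9 + 0·0 + 2·2 = 11
h_35 = 8·11 + 0·9 + 2·0 = 10
h_36 = 8·10 + 0·11 + 2·9 = 7
h_37 = 8·7 + 0·10 + 2·11 = 0
h_38 = 8·0 + 0·7 + 2·10 = 7
h_39 = 8·7 + 0·0 + 2·7 = 5
h_40 = 8·5 + 0·7 + 2·0 = 1
h_41 = 8·1 + 0·5 + 2·7 = 9
h_42 = 8·9 + 0·1 + 2·5 = 4
h_43 = 8·4 + 0·9 + 2·1 = 8
h_44 = 8·8 + 0·4 + 2·9 = 4
h_45 = 8·4 + 0·8 + 2·4 = 1
h_46 = 8·1 + 0·4 + 2·8 = 11
h_47 = 8·11 + 0·1 + 2·4 = 5
h_48 = 8·5 + 0·11 + 2·1 = 3
h_49 = 8·3 + 0·5 + 2·11 = 7
h_50 = 8·7 + 0·3 + 2·5 = 1
h_51 = 8·1 + 0·7 + 2·3 = 1
h_52 = 8·1 + 0·1 + 2·7 = 9
h_53 = 8·9 + 0·1 + 2·1 = 9
h_54 = 8·9 + 0·9 + 2·1 = 9
h_55 = 8·9 + 0·9 + 2·9 = 12
h_56 = 8·12 + 0·9 + 2·9 = 10
h_57 = 8·10 + 0·12 + 2·9 = 7
h_58 = 8·7 + 0·10 + 2·12 = 2
h_59 = 8·2 + 0·7 + 2·10 = 10
h_60 = 8·10 + 0·2 + 2·7 = 3
h_61 = 8·3 + 0·10 + 2·2 = 2
h_62 = 8·2 + 0·3 + 2·10 = 10
h_63 = 8·10 + 0·2 + 2·3 = 8
h_64 = 8·8 + 0·10 + 2·2 = 3
h_65 = 8·3 + 0·8 + 2·10 = 5
h_66 = 8·5 + 0·3 + 2·8 = 4
h_67 = 8·4 + 0·5 + 2·3 = 12
h_68 = 8·12 + 0·4 + 2·5 = 2
h_69 = 8·2 + 0·12 + 2·4 = 11
h_70 = 8·11 + 0·2 + 2·12 = 8
h_71 = 8·8 + 0·11 + 2·2 = 3
h_72 = 8·3 + 0·8 + 2·11 = 7
h_73 = 8·7 + 0·3 + 2·8 = 7
h_74 = 8·7 + 0·7 + 2·3 = 10
h_75 = 8·10 + 0·7 + 2·7 = 3
h_76 = 8·3 + 0·10 + 2·7 = 12
h_77 = 8·12 + 0·3 + 2·10 = 12
h_78 = 8·12 + 0·12 + 2·3 = 11
h_79 = 8·11 + 0·12 + 2·12 = 8
h_80 = 8·8 + 0·11 + 2·12 = 10
h_81 = 8·10 + 0·8 + 2·11 = 11
h_82 = 8·11 + 0·10 + 2·8 = 0
h_83 = 8·0 + 0·11 + 2·10 = 7
h_84 = 8·7 + 0·0 + 2·11 = 0
h_85 = 8·0 + 0·7 + 2·0 = 0
h_86 = 8·0 + 0·0 + 2·7 = 1
h_87 = 8·1 + 0·0 + 2·0 = 8
h_88 = 8·8 + 0·1 + 2·0 = 12
h_89 = 8·12 + 0·8 + 2·1 = 7
h_90 = 8·7 + 0·12 + 2·8 = 7
h_91 = 8·7 + 0·7 + 2·12 = 2
h_92 = 8·2 + 0·7 + 2·7 = 4
h_93 = 8·4 + 0·2 + 2·7 = 7
h_94 = 8·7 + 0·4 + 2·2 = 8
h_95 = 8·8 + 0·7 + 2·4 = 7
h_96 = 8·7 + 0·8 + 2·7 = 5
h_97 = 8·5 + 0·7 + 2·8 = 4
h_98 = 8·4 + 0·5 + 2·7 = 7
h_99 = 8·7 + 0·4 + 2·5 = 1
h_100 = 8·1 + 0·7 + 2·4 = 3
h_101 = 8·3 + 0·1 + 2·7 = 12
h_102 = 8·12 + 0·3 + 2·1 = 7
h_103 = 8·7 + 0·12 + 2·3 = 10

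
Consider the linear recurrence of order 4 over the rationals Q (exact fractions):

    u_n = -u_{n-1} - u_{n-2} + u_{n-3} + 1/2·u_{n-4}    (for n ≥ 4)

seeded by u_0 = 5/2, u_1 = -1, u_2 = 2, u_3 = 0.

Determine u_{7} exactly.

-9/2

u_4 = -1·0 + -1·2 + 1·-1 + 1/2·5/2 = -7/4
u_5 = -1·-7/4 + -1·0 + 1·2 + 1/2·-1 = 13/4
u_6 = -1·13/4 + -1·-7/4 + 1·0 + 1/2·2 = -1/2
u_7 = -1·-1/2 + -1·13/4 + 1·-7/4 + 1/2·0 = -9/2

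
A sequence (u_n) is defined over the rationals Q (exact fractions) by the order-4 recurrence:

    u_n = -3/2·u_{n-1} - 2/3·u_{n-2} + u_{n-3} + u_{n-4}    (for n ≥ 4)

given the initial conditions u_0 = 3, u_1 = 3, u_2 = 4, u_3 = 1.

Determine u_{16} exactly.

u_4 = -3/2·1 + -2/3·4 + 1·3 + 1·3 = 11/6
u_5 = -3/2·11/6 + -2/3·1 + 1·4 + 1·3 = 43/12
u_6 = -3/2·43/12 + -2/3·11/6 + 1·1 + 1·4 = -115/72
u_7 = -3/2·-115/72 + -2/3·43/12 + 1·11/6 + 1·1 = 409/144
u_8 = -3/2·409/144 + -2/3·-115/72 + 1·43/12 + 1·11/6 = 1919/864
u_9 = -3/2·1919/864 + -2/3·409/144 + 1·-115/72 + 1·43/12 = -5597/1728
u_10 = -3/2·-5597/1728 + -2/3·1919/864 + 1·409/144 + 1·-115/72 = 47909/10368
u_11 = -3/2·47909/10368 + -2/3·-5597/1728 + 1·1919/864 + 1·409/144 = 6001/20736
u_12 = -3/2·6001/20736 + -2/3·47909/10368 + 1·-5597/1728 + 1·1919/864 = -563929/124416
u_13 = -3/2·-563929/124416 + -2/3·6001/20736 + 1·47909/10368 + 1·-5597/1728 = 1987627/248832
u_14 = -3/2·1987627/248832 + -2/3·-563929/124416 + 1·6001/20736 + 1·47909/10368 = -6046243/1492992
u_15 = -3/2·-6046243/1492992 + -2/3·1987627/248832 + 1·-563929/124416 + 1·6001/20736 = -10432439/2985984
u_16 = -3/2·-10432439/2985984 + -2/3·-6046243/1492992 + 1·1987627/248832 + 1·-563929/124416 = 204165263/17915904

204165263/17915904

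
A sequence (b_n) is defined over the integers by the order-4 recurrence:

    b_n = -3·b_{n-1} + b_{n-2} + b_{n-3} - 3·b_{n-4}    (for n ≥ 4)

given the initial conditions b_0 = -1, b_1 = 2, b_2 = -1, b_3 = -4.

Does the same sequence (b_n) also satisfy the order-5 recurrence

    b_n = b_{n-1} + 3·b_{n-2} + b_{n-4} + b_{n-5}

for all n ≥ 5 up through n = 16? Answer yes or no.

no

Terms b_0..b_16: -1, 2, -1, -4, 16, -59, 192, -607, 1906, -5956, 18591, -58002, 180923, -564312, 1760084, -5489635, 17121908
n=5: candidate gives 5, actual b_5 = -59 ✗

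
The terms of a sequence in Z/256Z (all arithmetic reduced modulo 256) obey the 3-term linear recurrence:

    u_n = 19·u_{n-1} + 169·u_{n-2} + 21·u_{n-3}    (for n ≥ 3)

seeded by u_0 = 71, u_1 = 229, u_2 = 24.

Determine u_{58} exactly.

84

u_3 = 19·24 + 169·229 + 21·71 = 200
u_4 = 19·200 + 169·24 + 21·229 = 121
u_5 = 19·121 + 169·200 + 21·24 = 251
u_6 = 19·251 + 169·121 + 21·200 = 234
u_7 = 19·234 + 169·251 + 21·121 = 254
u_8 = 19·254 + 169·234 + 21·251 = 235
u_9 = 19·235 + 169·254 + 21·234 = 81
u_10 = 19·81 + 169·235 + 21·254 = 252
u_11 = 19·252 + 169·81 + 21·235 = 116
u_12 = 19·116 + 169·252 + 21·81 = 157
u_13 = 19·157 + 169·116 + 21·252 = 231
u_14 = 19·231 + 169·157 + 21·116 = 78
u_15 = 19·78 + 169·231 + 21·157 = 42
u_16 = 19·42 + 169·78 + 21·231 = 143
u_17 = 19·143 + 169·42 + 21·78 = 189
u_18 = 19·189 + 169·143 + 21·42 = 224
u_19 = 19·224 + 169·189 + 21·143 = 32
u_20 = 19·32 + 169·224 + 21·189 = 193
u_21 = 19·193 + 169·32 + 21·224 = 211
u_22 = 19·211 + 169·193 + 21·32 = 178
u_23 = 19·178 + 169·211 + 21·193 = 86
u_24 = 19·86 + 169·178 + 21·211 = 51
u_25 = 19·51 + 169·86 + 21·178 = 41
u_26 = 19·41 + 169·51 + 21·86 = 196
u_27 = 19·196 + 169·41 + 21·51 = 204
u_28 = 19·204 + 169·196 + 21·41 = 229
u_29 = 19·229 + 169·204 + 21·196 = 191
u_30 = 19·191 + 169·229 + 21·204 = 22
u_31 = 19·22 + 169·191 + 21·229 = 130
u_32 = 19·130 + 169·22 + 21·191 = 215
u_33 = 19·215 + 169·130 + 21·22 = 149
u_34 = 19·149 + 169·215 + 21·130 = 168
u_35 = 19·168 + 169·149 + 21·215 = 120
u_36 = 19·120 + 169·168 + 21·149 = 9
u_37 = 19·9 + 169·120 + 21·168 = 171
u_38 = 19·171 + 169·9 + 21·120 = 122
u_39 = 19·122 + 169·171 + 21·9 = 174
u_40 = 19·174 + 169·122 + 21·171 = 123
u_41 = 19·123 + 169·174 + 21·122 = 1
u_42 = 19·1 + 169·123 + 21·174 = 140
u_43 = 19·140 + 169·1 + 21·123 = 36
u_44 = 19·36 + 169·140 + 21·1 = 45
u_45 = 19·45 + 169·36 + 21·140 = 151
u_46 = 19·151 + 169·45 + 21·36 = 222
u_47 = 19·222 + 169·151 + 21·45 = 218
u_48 = 19·218 + 169·222 + 21·151 = 31
u_49 = 19·31 + 169·218 + 21·222 = 109
u_50 = 19·109 + 169·31 + 21·218 = 112
u_51 = 19·112 + 169·109 + 21·31 = 208
u_52 = 19·208 + 169·112 + 21·109 = 81
u_53 = 19·81 + 169·208 + 21·112 = 131
u_54 = 19·131 + 169·81 + 21·208 = 66
u_55 = 19·66 + 169·131 + 21·81 = 6
u_56 = 19·6 + 169·66 + 21·131 = 195
u_57 = 19·195 + 169·6 + 21·66 = 217
u_58 = 19·217 + 169·195 + 21·6 = 84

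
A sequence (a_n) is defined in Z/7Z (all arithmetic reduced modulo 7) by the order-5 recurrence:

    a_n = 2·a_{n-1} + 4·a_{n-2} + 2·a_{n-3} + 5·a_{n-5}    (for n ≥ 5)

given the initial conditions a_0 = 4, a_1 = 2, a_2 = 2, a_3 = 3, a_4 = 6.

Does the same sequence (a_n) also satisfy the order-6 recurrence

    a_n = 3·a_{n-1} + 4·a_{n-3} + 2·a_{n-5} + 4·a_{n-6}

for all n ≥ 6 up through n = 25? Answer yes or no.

no

Terms a_0..a_25: 4, 2, 2, 3, 6, 6, 3, 3, 3, 5, 2, 3, 4, 4, 6, 4, 6, 4, 4, 3, 1, 3, 1, 1, 6, 2
n=6: candidate gives 1, actual a_6 = 3 ✗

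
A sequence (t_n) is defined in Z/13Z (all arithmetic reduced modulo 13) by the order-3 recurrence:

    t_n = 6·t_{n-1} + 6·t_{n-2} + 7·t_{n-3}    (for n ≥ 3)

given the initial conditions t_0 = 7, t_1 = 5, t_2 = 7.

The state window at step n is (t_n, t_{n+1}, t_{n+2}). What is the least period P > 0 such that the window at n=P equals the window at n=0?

n=0: window = (7, 5, 7)
n=1: window = (5, 7, 4)
n=2: window = (7, 4, 10)
n=3: window = (4, 10, 3)
n=4: window = (10, 3, 2)
n=5: window = (3, 2, 9)
n=6: window = (2, 9, 9)
n=7: window = (9, 9, 5)
n=8: window = (9, 5, 4)
n=9: window = (5, 4, 0)
n=10: window = (4, 0, 7)
n=11: window = (0, 7, 5)
n=12: window = (7, 5, 7)
window at n=12 equals window at n=0 → period = 12

12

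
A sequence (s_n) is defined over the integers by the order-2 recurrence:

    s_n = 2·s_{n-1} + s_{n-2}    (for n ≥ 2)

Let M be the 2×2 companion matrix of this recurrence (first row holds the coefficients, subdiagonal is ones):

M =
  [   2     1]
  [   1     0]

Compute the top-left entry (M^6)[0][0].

169

(M^6)[0][0] is the top entry after applying M 6 times to the unit state (1, 0). Equivalently it is h_{7} for the auxiliary sequence (h_n) obeying the same recurrence with h_1 = 1 and h_i = 0 for 0 ≤ i < 1:
h_2 = 2·1 + 1·0 = 2
h_3 = 2·2 + 1·1 = 5
h_4 = 2·5 + 1·2 = 12
h_5 = 2·12 + 1·5 = 29
h_6 = 2·29 + 1·12 = 70
h_7 = 2·70 + 1·29 = 169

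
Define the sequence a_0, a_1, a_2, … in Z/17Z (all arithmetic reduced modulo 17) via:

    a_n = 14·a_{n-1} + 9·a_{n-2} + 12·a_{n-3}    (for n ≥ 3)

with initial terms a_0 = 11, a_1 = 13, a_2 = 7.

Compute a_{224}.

13

a_3 = 14·7 + 9·13 + 12·11 = 7
a_4 = 14·7 + 9·7 + 12·13 = 11
a_5 = 14·11 + 9·7 + 12·7 = 12
a_6 = 14·12 + 9·11 + 12·7 = 11
a_7 = 14·11 + 9·12 + 12·11 = 3
a_8 = 14·3 + 9·11 + 12·12 = 13
Continuing the recurrence:
  a_9 = 1;  a_10 = 14;  a_11 = 4;  a_12 = 7;  a_13 = 13;  a_14 = 4
  a_15 = 2;  a_16 = 16;  a_17 = 1;  a_18 = 12;  a_19 = 12;  a_20 = 16
  a_21 = 0;  a_22 = 16;  a_23 = 8;  a_24 = 1;  a_25 = 6;  a_26 = 2
  a_27 = 9;  a_28 = 12;  a_29 = 1;  a_30 = 9;  a_31 = 7;  a_32 = 4
  a_33 = 6;  a_34 = 0;  a_35 = 0;  a_36 = 4;  a_37 = 5;  a_38 = 4
  a_39 = 13;  a_40 = 6;  a_41 = 11;  a_42 = 7;  a_43 = 14;  a_44 = 0
  a_45 = 6;  a_46 = 14;  a_47 = 12;  a_48 = 9;  a_49 = 11;  a_50 = 5
  a_51 = 5;  a_52 = 9;  a_53 = 10;  a_54 = 9;  a_55 = 1;  a_56 = 11
  a_57 = 16;  a_58 = 12;  a_59 = 2;  a_60 = 5;  a_61 = 11;  a_62 = 2
  a_63 = 0;  a_64 = 14;  a_65 = 16;  a_66 = 10;  a_67 = 10;  a_68 = 14
  a_69 = 15;  a_70 = 14;  a_71 = 6;  a_72 = 16;  a_73 = 4;  a_74 = 0
  a_75 = 7;  a_76 = 10;  a_77 = 16;  a_78 = 7;  a_79 = 5;  a_80 = 2
  a_81 = 4;  a_82 = 15;  a_83 = 15;  a_84 = 2;  a_85 = 3;  a_86 = 2
  a_87 = 11;  a_88 = 4;  a_89 = 9;  a_90 = 5;  a_91 = 12;  a_92 = 15
  a_93 = 4;  a_94 = 12;  a_95 = 10;  a_96 = 7;  a_97 = 9;  a_98 = 3
  a_99 = 3;  a_100 = 7;  a_101 = 8;  a_102 = 7;  a_103 = 16;  a_104 = 9
  a_105 = 14;  a_106 = 10;  a_107 = 0;  a_108 = 3;  a_109 = 9;  a_110 = 0
  a_111 = 15;  a_112 = 12;  a_113 = 14;  a_114 = 8;  a_115 = 8;  a_116 = 12
  a_117 = 13;  a_118 = 12;  a_119 = 4;  a_120 = 14;  a_121 = 2;  a_122 = 15
  a_123 = 5;  a_124 = 8;  a_125 = 14;  a_126 = 5;  a_127 = 3;  a_128 = 0
  a_129 = 2;  a_130 = 13;  a_131 = 13;  a_132 = 0;  a_133 = 1;  a_134 = 0
  a_135 = 9;  a_136 = 2;  a_137 = 7;  a_138 = 3;  a_139 = 10;  a_140 = 13
  a_141 = 2;  a_142 = 10;  a_143 = 8;  a_144 = 5;  a_145 = 7;  a_146 = 1
  a_147 = 1;  a_148 = 5;  a_149 = 6;  a_150 = 5;  a_151 = 14;  a_152 = 7
  a_153 = 12;  a_154 = 8;  a_155 = 15;  a_156 = 1;  a_157 = 7;  a_158 = 15
  a_159 = 13;  a_160 = 10;  a_161 = 12;  a_162 = 6;  a_163 = 6;  a_164 = 10
  a_165 = 11;  a_166 = 10;  a_167 = 2;  a_168 = 12;  a_169 = 0;  a_170 = 13
  a_171 = 3;  a_172 = 6;  a_173 = 12;  a_174 = 3;  a_175 = 1;  a_176 = 15
  a_177 = 0;  a_178 = 11;  a_179 = 11;  a_180 = 15;  a_181 = 16;  a_182 = 15
  a_183 = 7;  a_184 = 0;  a_185 = 5;  a_186 = 1;  a_187 = 8;  a_188 = 11
  a_189 = 0;  a_190 = 8;  a_191 = 6;  a_192 = 3;  a_193 = 5;  a_194 = 16
  a_195 = 16;  a_196 = 3;  a_197 = 4;  a_198 = 3;  a_199 = 12;  a_200 = 5
  a_201 = 10;  a_202 = 6;  a_203 = 13;  a_204 = 16;  a_205 = 5;  a_206 = 13
  a_207 = 11;  a_208 = 8;  a_209 = 10;  a_210 = 4;  a_211 = 4;  a_212 = 8
  a_213 = 9;  a_214 = 8;  a_215 = 0;  a_216 = 10;  a_217 = 15;  a_218 = 11
  a_219 = 1;  a_220 = 4;  a_221 = 10;  a_222 = 1
a_223 = 14·1 + 9·10 + 12·4 = 16
a_224 = 14·16 + 9·1 + 12·10 = 13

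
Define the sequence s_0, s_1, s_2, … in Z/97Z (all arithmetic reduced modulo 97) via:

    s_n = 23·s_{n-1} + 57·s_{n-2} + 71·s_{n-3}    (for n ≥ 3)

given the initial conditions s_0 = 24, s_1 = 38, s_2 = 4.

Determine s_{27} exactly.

92

s_3 = 23·4 + 57·38 + 71·24 = 82
s_4 = 23·82 + 57·4 + 71·38 = 59
s_5 = 23·59 + 57·82 + 71·4 = 10
s_6 = 23·10 + 57·59 + 71·82 = 6
s_7 = 23·6 + 57·10 + 71·59 = 47
s_8 = 23·47 + 57·6 + 71·10 = 96
s_9 = 23·96 + 57·47 + 71·6 = 75
s_10 = 23·75 + 57·96 + 71·47 = 58
s_11 = 23·58 + 57·75 + 71·96 = 9
s_12 = 23·9 + 57·58 + 71·75 = 11
s_13 = 23·11 + 57·9 + 71·58 = 34
s_14 = 23·34 + 57·11 + 71·9 = 11
s_15 = 23·11 + 57·34 + 71·11 = 62
s_16 = 23·62 + 57·11 + 71·34 = 5
s_17 = 23·5 + 57·62 + 71·11 = 65
s_18 = 23·65 + 57·5 + 71·62 = 71
s_19 = 23·71 + 57·65 + 71·5 = 67
s_20 = 23·67 + 57·71 + 71·65 = 18
s_21 = 23·18 + 57·67 + 71·71 = 59
s_22 = 23·59 + 57·18 + 71·67 = 59
s_23 = 23·59 + 57·59 + 71·18 = 81
s_24 = 23·81 + 57·59 + 71·59 = 6
s_25 = 23·6 + 57·81 + 71·59 = 20
s_26 = 23·20 + 57·6 + 71·81 = 54
s_27 = 23·54 + 57·20 + 71·6 = 92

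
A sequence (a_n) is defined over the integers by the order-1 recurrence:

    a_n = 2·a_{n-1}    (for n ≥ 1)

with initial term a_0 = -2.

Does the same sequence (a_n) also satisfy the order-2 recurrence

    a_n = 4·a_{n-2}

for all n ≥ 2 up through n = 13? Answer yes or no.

Terms a_0..a_13: -2, -4, -8, -16, -32, -64, -128, -256, -512, -1024, -2048, -4096, -8192, -16384
n=2: candidate gives -8, actual a_2 = -8 ✓
n=3: candidate gives -16, actual a_3 = -16 ✓
n=4: candidate gives -32, actual a_4 = -32 ✓
n=5: candidate gives -64, actual a_5 = -64 ✓
n=6: candidate gives -128, actual a_6 = -128 ✓
n=7: candidate gives -256, actual a_7 = -256 ✓
n=8: candidate gives -512, actual a_8 = -512 ✓
n=9: candidate gives -1024, actual a_9 = -1024 ✓
n=10: candidate gives -2048, actual a_10 = -2048 ✓
n=11: candidate gives -4096, actual a_11 = -4096 ✓
n=12: candidate gives -8192, actual a_12 = -8192 ✓
n=13: candidate gives -16384, actual a_13 = -16384 ✓

yes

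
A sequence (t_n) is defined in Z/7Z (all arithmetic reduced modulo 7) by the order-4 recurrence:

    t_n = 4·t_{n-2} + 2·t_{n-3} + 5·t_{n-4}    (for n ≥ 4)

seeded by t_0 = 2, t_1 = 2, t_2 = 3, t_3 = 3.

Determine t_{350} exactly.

t_4 = 0·3 + 4·3 + 2·2 + 5·2 = 5
t_5 = 0·5 + 4·3 + 2·3 + 5·2 = 0
t_6 = 0·0 + 4·5 + 2·3 + 5·3 = 6
t_7 = 0·6 + 4·0 + 2·5 + 5·3 = 4
t_8 = 0·4 + 4·6 + 2·0 + 5·5 = 0
t_9 = 0·0 + 4·4 + 2·6 + 5·0 = 0
Continuing the recurrence:
  t_10 = 3;  t_11 = 6;  t_12 = 5;  t_13 = 2;  t_14 = 5;  t_15 = 6
  t_16 = 0;  t_17 = 2;  t_18 = 2;  t_19 = 3;  t_20 = 5;  t_21 = 5
  t_22 = 1;  t_23 = 3;  t_24 = 4;  t_25 = 4;  t_26 = 6;  t_27 = 4
  t_28 = 3;  t_29 = 6;  t_30 = 1;  t_31 = 1;  t_32 = 3;  t_33 = 1
  t_34 = 5;  t_35 = 1;  t_36 = 2;  t_37 = 5;  t_38 = 0;  t_39 = 1
  t_40 = 6;  t_41 = 1;  t_42 = 5;  t_43 = 0;  t_44 = 3;  t_45 = 1
  t_46 = 2;  t_47 = 3;  t_48 = 4;  t_49 = 0;  t_50 = 4;  t_51 = 2
  t_52 = 1;  t_53 = 2;  t_54 = 0;  t_55 = 6;  t_56 = 2;  t_57 = 6
  t_58 = 6;  t_59 = 2;  t_60 = 4;  t_61 = 1;  t_62 = 1;  t_63 = 1
  t_64 = 5;  t_65 = 4;  t_66 = 6;  t_67 = 3;  t_68 = 1;  t_69 = 2
  t_70 = 5;  t_71 = 4;  t_72 = 1;  t_73 = 1;  t_74 = 2;  t_75 = 5
  t_76 = 1;  t_77 = 1;  t_78 = 3;  t_79 = 3;  t_80 = 5;  t_81 = 2
  t_82 = 6;  t_83 = 5;  t_84 = 4;  t_85 = 0;  t_86 = 0;  t_87 = 5
  t_88 = 6;  t_89 = 6;  t_90 = 6;  t_91 = 5;  t_92 = 3;  t_93 = 6
  t_94 = 3;  t_95 = 6;  t_96 = 4;  t_97 = 4;  t_98 = 1;  t_99 = 5
  t_100 = 4;  t_101 = 0;  t_102 = 3;  t_103 = 5;  t_104 = 4;  t_105 = 5
  t_106 = 6;  t_107 = 4;  t_108 = 5;  t_109 = 4;  t_110 = 2;  t_111 = 4
  t_112 = 6;  t_113 = 5;  t_114 = 0;  t_115 = 3;  t_116 = 5;  t_117 = 2
  t_118 = 5;  t_119 = 5;  t_120 = 0;  t_121 = 5;  t_122 = 0;  t_123 = 3
  t_124 = 3;  t_125 = 2;  t_126 = 4;  t_127 = 1;  t_128 = 0;  t_129 = 1
  t_130 = 1;  t_131 = 2;  t_132 = 6;  t_133 = 1;  t_134 = 5;  t_135 = 5
  t_136 = 3;  t_137 = 0;  t_138 = 5;  t_139 = 3;  t_140 = 0;  t_141 = 1
  t_142 = 3;  t_143 = 5;  t_144 = 0;  t_145 = 3;  t_146 = 4;  t_147 = 2
  t_148 = 1;  t_149 = 3;  t_150 = 0;  t_151 = 3;  t_152 = 4;  t_153 = 6
  t_154 = 1;  t_155 = 5;  t_156 = 1;  t_157 = 3;  t_158 = 5;  t_159 = 4
  t_160 = 3;  t_161 = 6;  t_162 = 3;  t_163 = 1;  t_164 = 4;  t_165 = 5
  t_166 = 5;  t_167 = 5;  t_168 = 1;  t_169 = 6;  t_170 = 4;  t_171 = 2
  t_172 = 5;  t_173 = 4;  t_174 = 2;  t_175 = 1;  t_176 = 6;  t_177 = 0
  t_178 = 1;  t_179 = 3;  t_180 = 6;  t_181 = 0;  t_182 = 0;  t_183 = 6
  t_184 = 2;  t_185 = 3;  t_186 = 6;  t_187 = 4;  t_188 = 5;  t_189 = 1
  t_190 = 2;  t_191 = 6;  t_192 = 0;  t_193 = 5;  t_194 = 1;  t_195 = 1
  t_196 = 0;  t_197 = 3;  t_198 = 0;  t_199 = 3;  t_200 = 6;  t_201 = 6
  t_202 = 2;  t_203 = 2;  t_204 = 1;  t_205 = 0;  t_206 = 4;  t_207 = 5
  t_208 = 0;  t_209 = 0;  t_210 = 2;  t_211 = 4;  t_212 = 1;  t_213 = 6
  t_214 = 1;  t_215 = 4;  t_216 = 0;  t_217 = 6;  t_218 = 6;  t_219 = 2
  t_220 = 1;  t_221 = 1;  t_222 = 3;  t_223 = 2;  t_224 = 5;  t_225 = 5
  t_226 = 4;  t_227 = 5;  t_228 = 2;  t_229 = 4;  t_230 = 3;  t_231 = 3
  t_232 = 2;  t_233 = 3;  t_234 = 1;  t_235 = 3;  t_236 = 6;  t_237 = 1
  t_238 = 0;  t_239 = 3;  t_240 = 4;  t_241 = 3;  t_242 = 1;  t_243 = 0
  t_244 = 2;  t_245 = 3;  t_246 = 6;  t_247 = 2;  t_248 = 5;  t_249 = 0
  t_250 = 5;  t_251 = 6;  t_252 = 3;  t_253 = 6;  t_254 = 0;  t_255 = 4
  t_256 = 6;  t_257 = 4;  t_258 = 4;  t_259 = 6;  t_260 = 5;  t_261 = 3
  t_262 = 3;  t_263 = 3;  t_264 = 1;  t_265 = 5;  t_266 = 4;  t_267 = 2
  t_268 = 3;  t_269 = 6;  t_270 = 1;  t_271 = 5;  t_272 = 3;  t_273 = 3
  t_274 = 6;  t_275 = 1;  t_276 = 3;  t_277 = 3;  t_278 = 2;  t_279 = 2
  t_280 = 1;  t_281 = 6;  t_282 = 4;  t_283 = 1;  t_284 = 5;  t_285 = 0
  t_286 = 0;  t_287 = 1;  t_288 = 4;  t_289 = 4;  t_290 = 4;  t_291 = 1
  t_292 = 2;  t_293 = 4;  t_294 = 2;  t_295 = 4;  t_296 = 5;  t_297 = 5
  t_298 = 3;  t_299 = 1;  t_300 = 5;  t_301 = 0;  t_302 = 2;  t_303 = 1
  t_304 = 5;  t_305 = 1;  t_306 = 4;  t_307 = 5;  t_308 = 1;  t_309 = 5
  t_310 = 6;  t_311 = 5;  t_312 = 4;  t_313 = 1;  t_314 = 0;  t_315 = 2
  t_316 = 1;  t_317 = 6;  t_318 = 1;  t_319 = 1;  t_320 = 0;  t_321 = 1
  t_322 = 0;  t_323 = 2;  t_324 = 2;  t_325 = 6;  t_326 = 5;  t_327 = 3
  t_328 = 0;  t_329 = 3;  t_330 = 3;  t_331 = 6;  t_332 = 4;  t_333 = 3
  t_334 = 1;  t_335 = 1;  t_336 = 2;  t_337 = 0;  t_338 = 1;  t_339 = 2
  t_340 = 0;  t_341 = 3;  t_342 = 2;  t_343 = 1;  t_344 = 0;  t_345 = 2
  t_346 = 5;  t_347 = 6;  t_348 = 3
t_349 = 0·3 + 4·6 + 2·5 + 5·2 = 2
t_350 = 0·2 + 4·3 + 2·6 + 5·5 = 0

0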